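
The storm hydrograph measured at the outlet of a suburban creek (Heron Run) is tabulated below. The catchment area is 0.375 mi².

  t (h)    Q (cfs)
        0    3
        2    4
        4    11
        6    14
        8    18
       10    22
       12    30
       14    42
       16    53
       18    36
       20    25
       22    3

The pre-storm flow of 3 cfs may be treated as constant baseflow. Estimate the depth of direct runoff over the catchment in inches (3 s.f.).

d ≈ 1.86 in

Direct runoff: 0.0, 1.0, 8.0, 11.0, 15.0, 19.0, 27.0, 39.0, 50.0, 33.0, 22.0, 0.0 cfs; ΣQ_DR = 225.0 cfs.
V = ΣQ_DR · Δt = 225.0 × 7200 s = 1.620 × 10^6 ft³.
Over A = 0.375 mi², depth = V / A = 1.86 in.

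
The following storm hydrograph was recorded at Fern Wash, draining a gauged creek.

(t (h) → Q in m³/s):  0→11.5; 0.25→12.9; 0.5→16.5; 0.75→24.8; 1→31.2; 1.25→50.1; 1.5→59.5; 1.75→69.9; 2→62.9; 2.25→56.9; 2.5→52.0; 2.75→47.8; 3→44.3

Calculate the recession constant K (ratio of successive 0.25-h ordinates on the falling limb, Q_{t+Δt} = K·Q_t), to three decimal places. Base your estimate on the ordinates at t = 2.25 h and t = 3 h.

Using the recession-limb readings at t = 2.25 h and t = 3 h: Q falls from 56.9 to 44.3 m³/s over 3 intervals.
K = (Q₂/Q₁)^(1/3) = (44.3/56.9)^(1/3) = 0.920.

K ≈ 0.920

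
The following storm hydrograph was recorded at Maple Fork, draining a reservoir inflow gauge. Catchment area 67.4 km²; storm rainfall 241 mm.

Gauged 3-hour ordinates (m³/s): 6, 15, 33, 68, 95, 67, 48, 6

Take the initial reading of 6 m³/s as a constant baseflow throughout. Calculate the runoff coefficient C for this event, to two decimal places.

C ≈ 0.19

ΣQ_DR = 290.0 m³/s; V = ΣQ_DR·Δt = 3.132 × 10^6 m³.
Runoff depth d = V / A = 46.47 mm.
C = d / P = 46.47 / 241 = 0.19.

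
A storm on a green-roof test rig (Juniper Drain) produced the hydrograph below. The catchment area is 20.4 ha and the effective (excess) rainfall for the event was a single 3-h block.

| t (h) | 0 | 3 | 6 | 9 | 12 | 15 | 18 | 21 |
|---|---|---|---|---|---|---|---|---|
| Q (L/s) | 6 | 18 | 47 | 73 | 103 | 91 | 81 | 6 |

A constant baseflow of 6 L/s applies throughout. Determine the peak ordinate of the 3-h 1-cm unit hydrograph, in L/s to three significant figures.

Direct runoff: 0.0, 12.0, 41.0, 67.0, 97.0, 85.0, 75.0, 0.0 L/s; ΣQ_DR = 377.0 L/s, peak = 97.0 L/s.
Runoff depth d = ΣQ_DR·Δt / A = 377.0 × 10800 / (20.4 ha) = 19.96 mm.
The 1-cm UH is the DRH scaled by (10 mm)/d, so U_p = 97.0 × 10/19.96 = 48.6 L/s.

U_p ≈ 48.6 L/s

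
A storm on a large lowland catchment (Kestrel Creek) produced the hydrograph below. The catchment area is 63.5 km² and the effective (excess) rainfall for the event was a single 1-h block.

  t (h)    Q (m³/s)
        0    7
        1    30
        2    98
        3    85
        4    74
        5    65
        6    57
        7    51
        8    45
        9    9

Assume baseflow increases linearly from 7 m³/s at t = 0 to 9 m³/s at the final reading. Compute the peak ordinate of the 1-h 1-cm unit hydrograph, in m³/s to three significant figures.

Direct runoff: 0.00, 22.78, 90.56, 77.33, 66.11, 56.89, 48.67, 42.44, 36.22, 0.00 m³/s; ΣQ_DR = 441.0 m³/s, peak = 90.56 m³/s.
Runoff depth d = ΣQ_DR·Δt / A = 441.0 × 3600 / (63.5 km²) = 25.00 mm.
The 1-cm UH is the DRH scaled by (10 mm)/d, so U_p = 90.56 × 10/25.00 = 36.2 m³/s.

U_p ≈ 36.2 m³/s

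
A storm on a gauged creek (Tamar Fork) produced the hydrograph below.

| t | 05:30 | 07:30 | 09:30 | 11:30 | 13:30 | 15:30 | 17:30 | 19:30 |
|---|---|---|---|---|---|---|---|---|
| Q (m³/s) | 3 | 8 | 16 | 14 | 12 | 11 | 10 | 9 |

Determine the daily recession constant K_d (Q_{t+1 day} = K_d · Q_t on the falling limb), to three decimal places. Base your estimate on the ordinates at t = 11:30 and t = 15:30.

Between t = 11:30 and t = 15:30 the flow falls from 14 to 11 m³/s over 2×2 h = 4 h.
Per-interval ratio K = (11/14)^(1/2) = 0.8864; K_d = K^(24/2) = 0.235.

K_d ≈ 0.235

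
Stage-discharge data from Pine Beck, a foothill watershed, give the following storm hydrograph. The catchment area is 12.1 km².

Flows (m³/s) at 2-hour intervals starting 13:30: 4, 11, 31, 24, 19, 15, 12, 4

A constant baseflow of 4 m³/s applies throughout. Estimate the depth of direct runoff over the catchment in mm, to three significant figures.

d ≈ 52.4 mm

Direct runoff: 0.0, 7.0, 27.0, 20.0, 15.0, 11.0, 8.0, 0.0 m³/s; ΣQ_DR = 88.00 m³/s.
V = ΣQ_DR · Δt = 88.00 × 7200 s = 6.336 × 10^5 m³.
Over A = 12.1 km², depth = V / A = 52.4 mm.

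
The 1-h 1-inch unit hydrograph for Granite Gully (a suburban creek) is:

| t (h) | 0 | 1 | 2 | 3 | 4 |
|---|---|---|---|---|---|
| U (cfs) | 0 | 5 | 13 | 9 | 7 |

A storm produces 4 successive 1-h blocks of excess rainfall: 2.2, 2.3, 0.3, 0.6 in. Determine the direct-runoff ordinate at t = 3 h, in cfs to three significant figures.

By discrete convolution, Q_j = Σ (P_i / 1 in) · U_{j−i}.
At t = 3 h (j=3): Q = (2.2/1)·9 + (2.3/1)·13 + (0.3/1)·5 + (0.6/1)·0 = 51.2 cfs.

Q ≈ 51.2 cfs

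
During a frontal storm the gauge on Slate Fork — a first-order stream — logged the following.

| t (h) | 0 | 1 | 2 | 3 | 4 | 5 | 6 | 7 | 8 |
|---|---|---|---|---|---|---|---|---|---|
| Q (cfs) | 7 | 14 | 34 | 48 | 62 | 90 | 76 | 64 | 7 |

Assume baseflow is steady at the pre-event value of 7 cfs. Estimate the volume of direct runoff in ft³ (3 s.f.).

Direct-runoff ordinates (Q − Q_b): 0.0, 7.0, 27.0, 41.0, 55.0, 83.0, 69.0, 57.0, 0.0 cfs.
ΣQ_DR = 339.0 cfs.
With Δt = 1 h = 3600 s, V = ΣQ_DR · Δt = 339.0 × 3600 = 1.22 × 10^6 ft³.

V ≈ 1.22 × 10^6 ft³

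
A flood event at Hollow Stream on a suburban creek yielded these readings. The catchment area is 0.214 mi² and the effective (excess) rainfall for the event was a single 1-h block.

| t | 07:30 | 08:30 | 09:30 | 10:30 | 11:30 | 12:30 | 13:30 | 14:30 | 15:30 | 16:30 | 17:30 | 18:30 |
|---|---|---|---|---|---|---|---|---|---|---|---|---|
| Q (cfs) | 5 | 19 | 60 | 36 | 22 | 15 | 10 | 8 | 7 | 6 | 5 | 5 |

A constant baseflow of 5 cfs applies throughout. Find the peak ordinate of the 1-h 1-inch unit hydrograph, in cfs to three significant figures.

Direct runoff: 0.0, 14.0, 55.0, 31.0, 17.0, 10.0, 5.0, 3.0, 2.0, 1.0, 0.0, 0.0 cfs; ΣQ_DR = 138.0 cfs, peak = 55.0 cfs.
Runoff depth d = ΣQ_DR·Δt / A = 138.0 × 3600 / (0.214 mi²) = 0.9993 in.
The 1-inch UH is the DRH scaled by (1 in)/d, so U_p = 55.0 × 1/0.9993 = 55.0 cfs.

U_p ≈ 55.0 cfs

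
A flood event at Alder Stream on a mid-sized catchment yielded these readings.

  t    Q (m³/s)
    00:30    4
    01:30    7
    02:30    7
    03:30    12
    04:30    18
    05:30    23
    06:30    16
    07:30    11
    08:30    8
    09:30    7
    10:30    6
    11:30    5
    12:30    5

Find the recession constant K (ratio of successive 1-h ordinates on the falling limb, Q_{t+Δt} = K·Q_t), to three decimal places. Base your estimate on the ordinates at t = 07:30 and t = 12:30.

Using the recession-limb readings at t = 07:30 and t = 12:30: Q falls from 11 to 5 m³/s over 5 intervals.
K = (Q₂/Q₁)^(1/5) = (5/11)^(1/5) = 0.854.

K ≈ 0.854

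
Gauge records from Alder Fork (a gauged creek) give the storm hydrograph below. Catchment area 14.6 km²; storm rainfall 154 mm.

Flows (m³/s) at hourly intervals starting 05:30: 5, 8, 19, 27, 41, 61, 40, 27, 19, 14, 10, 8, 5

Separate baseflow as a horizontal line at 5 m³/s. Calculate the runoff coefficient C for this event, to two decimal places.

C ≈ 0.35

ΣQ_DR = 219.0 m³/s; V = ΣQ_DR·Δt = 7.884 × 10^5 m³.
Runoff depth d = V / A = 54.00 mm.
C = d / P = 54.00 / 154 = 0.35.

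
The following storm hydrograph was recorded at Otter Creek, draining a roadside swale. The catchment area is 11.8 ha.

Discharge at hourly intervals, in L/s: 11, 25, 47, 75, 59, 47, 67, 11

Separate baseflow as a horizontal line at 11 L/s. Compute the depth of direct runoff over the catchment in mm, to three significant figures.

Direct runoff: 0.0, 14.0, 36.0, 64.0, 48.0, 36.0, 56.0, 0.0 L/s; ΣQ_DR = 254.0 L/s.
V = ΣQ_DR · Δt = 254.0 × 3600 s = 9.144 × 10^5 L.
Over A = 11.8 ha, depth = V / A = 7.75 mm.

d ≈ 7.75 mm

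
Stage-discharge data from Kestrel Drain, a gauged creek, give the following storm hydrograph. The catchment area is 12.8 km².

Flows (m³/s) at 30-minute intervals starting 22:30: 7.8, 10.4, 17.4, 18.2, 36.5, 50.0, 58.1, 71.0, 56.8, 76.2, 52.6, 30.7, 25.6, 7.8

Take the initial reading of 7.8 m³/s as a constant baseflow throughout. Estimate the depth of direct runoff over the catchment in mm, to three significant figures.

Direct runoff: 0.0, 2.6, 9.6, 10.4, 28.7, 42.2, 50.3, 63.2, 49.0, 68.4, 44.8, 22.9, 17.8, 0.0 m³/s; ΣQ_DR = 409.9 m³/s.
V = ΣQ_DR · Δt = 409.9 × 1800 s = 7.378 × 10^5 m³.
Over A = 12.8 km², depth = V / A = 57.6 mm.

d ≈ 57.6 mm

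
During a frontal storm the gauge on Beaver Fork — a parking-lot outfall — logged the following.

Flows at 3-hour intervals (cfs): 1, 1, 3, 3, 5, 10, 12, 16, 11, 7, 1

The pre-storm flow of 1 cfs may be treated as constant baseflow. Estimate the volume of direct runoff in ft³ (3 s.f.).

V ≈ 6.37 × 10^5 ft³

Direct-runoff ordinates (Q − Q_b): 0.0, 0.0, 2.0, 2.0, 4.0, 9.0, 11.0, 15.0, 10.0, 6.0, 0.0 cfs.
ΣQ_DR = 59.00 cfs.
With Δt = 3 h = 10800 s, V = ΣQ_DR · Δt = 59.00 × 10800 = 6.37 × 10^5 ft³.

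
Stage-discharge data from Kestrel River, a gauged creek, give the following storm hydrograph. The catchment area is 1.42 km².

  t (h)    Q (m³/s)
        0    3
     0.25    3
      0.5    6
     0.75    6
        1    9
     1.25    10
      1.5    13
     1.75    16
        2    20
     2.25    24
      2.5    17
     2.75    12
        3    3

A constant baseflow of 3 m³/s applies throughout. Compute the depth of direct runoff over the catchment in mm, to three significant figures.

d ≈ 65.3 mm

Direct runoff: 0.0, 0.0, 3.0, 3.0, 6.0, 7.0, 10.0, 13.0, 17.0, 21.0, 14.0, 9.0, 0.0 m³/s; ΣQ_DR = 103.0 m³/s.
V = ΣQ_DR · Δt = 103.0 × 900 s = 92700 m³.
Over A = 1.42 km², depth = V / A = 65.3 mm.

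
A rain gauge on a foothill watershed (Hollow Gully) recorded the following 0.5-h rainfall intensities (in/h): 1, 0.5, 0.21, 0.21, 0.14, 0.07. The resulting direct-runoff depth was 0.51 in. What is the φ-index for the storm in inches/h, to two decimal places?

φ ≈ 0.24 in/h

Only the 2 blocks with intensity above φ contribute runoff: 1, 0.5 in/h.
Σ(I−φ)·Δt = d  ⇒  (1+0.5 − 2φ)·0.5 = 0.51
φ = (1.500 − 0.51/0.5) / 2 = 0.24 in/h.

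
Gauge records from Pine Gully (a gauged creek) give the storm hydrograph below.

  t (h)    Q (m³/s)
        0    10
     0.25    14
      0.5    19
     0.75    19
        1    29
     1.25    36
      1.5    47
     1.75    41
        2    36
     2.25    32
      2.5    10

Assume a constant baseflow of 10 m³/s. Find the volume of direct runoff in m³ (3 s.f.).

V ≈ 1.65 × 10^5 m³

Direct-runoff ordinates (Q − Q_b): 0.0, 4.0, 9.0, 9.0, 19.0, 26.0, 37.0, 31.0, 26.0, 22.0, 0.0 m³/s.
ΣQ_DR = 183.0 m³/s.
With Δt = 0.25 h = 900 s, V = ΣQ_DR · Δt = 183.0 × 900 = 1.65 × 10^5 m³.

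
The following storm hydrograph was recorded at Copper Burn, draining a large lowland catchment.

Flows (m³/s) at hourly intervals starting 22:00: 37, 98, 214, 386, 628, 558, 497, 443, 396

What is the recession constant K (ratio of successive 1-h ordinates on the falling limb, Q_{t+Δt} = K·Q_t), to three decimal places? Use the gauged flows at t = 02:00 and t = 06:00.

K ≈ 0.891

Using the recession-limb readings at t = 02:00 and t = 06:00: Q falls from 628 to 396 m³/s over 4 intervals.
K = (Q₂/Q₁)^(1/4) = (396/628)^(1/4) = 0.891.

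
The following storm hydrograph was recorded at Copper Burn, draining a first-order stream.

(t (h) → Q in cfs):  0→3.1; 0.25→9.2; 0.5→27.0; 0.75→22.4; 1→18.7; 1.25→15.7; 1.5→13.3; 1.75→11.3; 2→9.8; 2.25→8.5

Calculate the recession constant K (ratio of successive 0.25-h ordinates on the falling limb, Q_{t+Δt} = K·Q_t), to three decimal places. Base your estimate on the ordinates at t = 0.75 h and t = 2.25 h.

Using the recession-limb readings at t = 0.75 h and t = 2.25 h: Q falls from 22.4 to 8.5 cfs over 6 intervals.
K = (Q₂/Q₁)^(1/6) = (8.5/22.4)^(1/6) = 0.851.

K ≈ 0.851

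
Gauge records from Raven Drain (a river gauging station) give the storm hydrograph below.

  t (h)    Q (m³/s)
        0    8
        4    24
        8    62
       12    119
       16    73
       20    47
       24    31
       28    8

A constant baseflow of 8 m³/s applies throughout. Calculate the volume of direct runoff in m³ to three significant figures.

Direct-runoff ordinates (Q − Q_b): 0.0, 16.0, 54.0, 111.0, 65.0, 39.0, 23.0, 0.0 m³/s.
ΣQ_DR = 308.0 m³/s.
With Δt = 4 h = 14400 s, V = ΣQ_DR · Δt = 308.0 × 14400 = 4.44 × 10^6 m³.

V ≈ 4.44 × 10^6 m³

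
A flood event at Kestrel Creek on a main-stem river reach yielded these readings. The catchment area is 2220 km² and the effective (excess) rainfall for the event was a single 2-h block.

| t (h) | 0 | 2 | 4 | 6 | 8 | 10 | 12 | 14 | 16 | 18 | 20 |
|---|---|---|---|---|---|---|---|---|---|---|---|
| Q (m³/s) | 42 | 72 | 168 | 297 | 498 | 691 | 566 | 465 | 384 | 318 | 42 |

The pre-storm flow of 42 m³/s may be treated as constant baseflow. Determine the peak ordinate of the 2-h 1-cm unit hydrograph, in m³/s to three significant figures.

Direct runoff: 0.0, 30.0, 126.0, 255.0, 456.0, 649.0, 524.0, 423.0, 342.0, 276.0, 0.0 m³/s; ΣQ_DR = 3081 m³/s, peak = 649.0 m³/s.
Runoff depth d = ΣQ_DR·Δt / A = 3081 × 7200 / (2220 km²) = 9.992 mm.
The 1-cm UH is the DRH scaled by (10 mm)/d, so U_p = 649.0 × 10/9.992 = 649 m³/s.

U_p ≈ 649 m³/s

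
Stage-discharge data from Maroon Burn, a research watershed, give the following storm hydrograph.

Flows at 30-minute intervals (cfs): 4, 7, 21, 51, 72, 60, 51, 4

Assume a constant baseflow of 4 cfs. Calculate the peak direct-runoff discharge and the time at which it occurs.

Subtracting baseflow gives direct-runoff ordinates: 0.0, 3.0, 17.0, 47.0, 68.0, 56.0, 47.0, 0.0 cfs.
The maximum is 68.0 cfs, occurring at the reading for t = 2 h.

Q_p = 68.0 cfs at t = 2 h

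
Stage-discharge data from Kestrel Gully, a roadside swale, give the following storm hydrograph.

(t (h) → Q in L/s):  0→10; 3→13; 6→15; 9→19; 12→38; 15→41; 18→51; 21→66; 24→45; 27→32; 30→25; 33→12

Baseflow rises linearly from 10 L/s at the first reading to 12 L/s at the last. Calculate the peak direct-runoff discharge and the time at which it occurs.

Q_p = 54.73 L/s at t = 21 h

Subtracting baseflow gives direct-runoff ordinates: 0.00, 2.82, 4.64, 8.45, 27.27, 30.09, 39.91, 54.73, 33.55, 20.36, 13.18, 0.00 L/s.
The maximum is 54.73 L/s, occurring at the reading for t = 21 h.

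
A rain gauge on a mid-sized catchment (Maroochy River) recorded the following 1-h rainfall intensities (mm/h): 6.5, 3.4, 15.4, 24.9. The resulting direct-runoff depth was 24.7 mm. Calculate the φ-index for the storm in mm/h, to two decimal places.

φ ≈ 7.80 mm/h

Only the 2 blocks with intensity above φ contribute runoff: 15.4, 24.9 mm/h.
Σ(I−φ)·Δt = d  ⇒  (15.4+24.9 − 2φ)·1 = 24.7
φ = (40.30 − 24.7/1) / 2 = 7.80 mm/h.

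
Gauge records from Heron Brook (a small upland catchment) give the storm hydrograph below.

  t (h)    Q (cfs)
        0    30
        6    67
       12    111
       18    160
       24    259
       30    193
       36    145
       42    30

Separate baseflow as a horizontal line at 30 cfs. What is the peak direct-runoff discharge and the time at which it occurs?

Subtracting baseflow gives direct-runoff ordinates: 0.0, 37.0, 81.0, 130.0, 229.0, 163.0, 115.0, 0.0 cfs.
The maximum is 229.0 cfs, occurring at the reading for t = 24 h.

Q_p = 229.0 cfs at t = 24 h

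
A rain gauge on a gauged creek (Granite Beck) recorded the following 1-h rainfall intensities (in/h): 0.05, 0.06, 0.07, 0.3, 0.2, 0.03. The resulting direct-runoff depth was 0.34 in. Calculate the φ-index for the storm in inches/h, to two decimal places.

Only the 2 blocks with intensity above φ contribute runoff: 0.3, 0.2 in/h.
Σ(I−φ)·Δt = d  ⇒  (0.3+0.2 − 2φ)·1 = 0.34
φ = (0.5000 − 0.34/1) / 2 = 0.08 in/h.

φ ≈ 0.08 in/h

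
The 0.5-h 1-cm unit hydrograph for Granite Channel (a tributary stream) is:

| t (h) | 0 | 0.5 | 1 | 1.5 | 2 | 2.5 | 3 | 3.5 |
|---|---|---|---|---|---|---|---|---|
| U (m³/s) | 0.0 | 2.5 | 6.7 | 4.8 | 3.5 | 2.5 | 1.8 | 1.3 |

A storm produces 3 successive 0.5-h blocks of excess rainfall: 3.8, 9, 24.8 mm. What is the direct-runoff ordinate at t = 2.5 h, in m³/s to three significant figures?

Q ≈ 16.0 m³/s

By discrete convolution, Q_j = Σ (P_i / 10 mm) · U_{j−i}.
At t = 2.5 h (j=5): Q = (3.8/10)·2.5 + (9/10)·3.5 + (24.8/10)·4.8 = 16.0 m³/s.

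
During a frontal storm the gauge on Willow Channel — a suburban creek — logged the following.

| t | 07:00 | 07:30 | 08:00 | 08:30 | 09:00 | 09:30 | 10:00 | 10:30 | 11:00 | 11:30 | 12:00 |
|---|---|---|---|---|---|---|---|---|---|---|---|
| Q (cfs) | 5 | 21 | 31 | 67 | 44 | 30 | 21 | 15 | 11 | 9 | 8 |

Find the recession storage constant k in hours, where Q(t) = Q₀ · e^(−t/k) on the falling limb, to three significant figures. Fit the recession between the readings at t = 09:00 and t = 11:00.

On the falling limb, Q drops from 44 to 11 cfs between t = 09:00 and t = 11:00 (Δt = 2 h).
k = −Δt / ln(Q₂/Q₁) = −2 / ln(11/44) = 1.44 h.

k ≈ 1.44 h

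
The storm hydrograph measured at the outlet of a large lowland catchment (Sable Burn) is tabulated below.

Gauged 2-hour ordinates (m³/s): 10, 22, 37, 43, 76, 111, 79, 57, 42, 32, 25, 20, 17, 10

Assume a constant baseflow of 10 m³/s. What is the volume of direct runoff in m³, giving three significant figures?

V ≈ 3.18 × 10^6 m³

Direct-runoff ordinates (Q − Q_b): 0.0, 12.0, 27.0, 33.0, 66.0, 101.0, 69.0, 47.0, 32.0, 22.0, 15.0, 10.0, 7.0, 0.0 m³/s.
ΣQ_DR = 441.0 m³/s.
With Δt = 2 h = 7200 s, V = ΣQ_DR · Δt = 441.0 × 7200 = 3.18 × 10^6 m³.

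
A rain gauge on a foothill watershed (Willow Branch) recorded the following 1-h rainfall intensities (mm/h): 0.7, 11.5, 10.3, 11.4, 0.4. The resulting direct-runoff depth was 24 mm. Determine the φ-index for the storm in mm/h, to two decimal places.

Only the 3 blocks with intensity above φ contribute runoff: 11.5, 10.3, 11.4 mm/h.
Σ(I−φ)·Δt = d  ⇒  (11.5+10.3+11.4 − 3φ)·1 = 24
φ = (33.20 − 24/1) / 3 = 3.07 mm/h.

φ ≈ 3.07 mm/h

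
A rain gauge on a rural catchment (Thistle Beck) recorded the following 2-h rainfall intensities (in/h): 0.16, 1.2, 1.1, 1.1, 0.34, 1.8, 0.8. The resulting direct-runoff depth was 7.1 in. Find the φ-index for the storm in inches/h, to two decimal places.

φ ≈ 0.49 in/h

Only the 5 blocks with intensity above φ contribute runoff: 1.2, 1.1, 1.1, 1.8, 0.8 in/h.
Σ(I−φ)·Δt = d  ⇒  (1.2+1.1+1.1+1.8+0.8 − 5φ)·2 = 7.1
φ = (6.000 − 7.1/2) / 5 = 0.49 in/h.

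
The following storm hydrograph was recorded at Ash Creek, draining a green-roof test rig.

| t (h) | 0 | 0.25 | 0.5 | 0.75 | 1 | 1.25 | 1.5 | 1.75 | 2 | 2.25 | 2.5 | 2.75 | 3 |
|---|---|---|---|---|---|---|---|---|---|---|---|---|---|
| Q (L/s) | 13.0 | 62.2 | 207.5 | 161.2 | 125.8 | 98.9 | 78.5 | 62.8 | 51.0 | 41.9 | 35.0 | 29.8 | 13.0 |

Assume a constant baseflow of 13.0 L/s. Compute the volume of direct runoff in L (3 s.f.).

V ≈ 7.30 × 10^5 L

Direct-runoff ordinates (Q − Q_b): 0.0, 49.2, 194.5, 148.2, 112.8, 85.9, 65.5, 49.8, 38.0, 28.9, 22.0, 16.8, 0.0 L/s.
ΣQ_DR = 811.6 L/s.
With Δt = 0.25 h = 900 s, V = ΣQ_DR · Δt = 811.6 × 900 = 7.30 × 10^5 L.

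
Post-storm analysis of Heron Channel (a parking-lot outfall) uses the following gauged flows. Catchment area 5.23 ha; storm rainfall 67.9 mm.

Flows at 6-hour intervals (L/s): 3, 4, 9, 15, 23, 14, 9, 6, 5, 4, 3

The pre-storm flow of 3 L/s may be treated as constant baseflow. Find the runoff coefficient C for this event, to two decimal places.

C ≈ 0.38

ΣQ_DR = 62.00 L/s; V = ΣQ_DR·Δt = 1.339 × 10^6 L.
Runoff depth d = V / A = 25.61 mm.
C = d / P = 25.61 / 67.9 = 0.38.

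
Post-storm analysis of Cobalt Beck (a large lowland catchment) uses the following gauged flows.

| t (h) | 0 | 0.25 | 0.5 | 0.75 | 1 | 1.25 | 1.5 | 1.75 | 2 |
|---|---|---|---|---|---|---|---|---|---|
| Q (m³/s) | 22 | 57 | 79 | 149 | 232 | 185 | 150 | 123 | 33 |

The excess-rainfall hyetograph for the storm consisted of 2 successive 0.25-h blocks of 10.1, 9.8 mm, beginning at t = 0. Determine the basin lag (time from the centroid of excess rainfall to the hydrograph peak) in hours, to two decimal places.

t_L ≈ 0.75 h

Centroid of excess rainfall: t_c = Σ P_i·t̄_i / ΣP_i = 0.2481 h (block centres at 0.125, 0.375 h).
Hydrograph peak occurs at t = 1 h, so basin lag t_L = 1 − 0.2481 = 0.75 h.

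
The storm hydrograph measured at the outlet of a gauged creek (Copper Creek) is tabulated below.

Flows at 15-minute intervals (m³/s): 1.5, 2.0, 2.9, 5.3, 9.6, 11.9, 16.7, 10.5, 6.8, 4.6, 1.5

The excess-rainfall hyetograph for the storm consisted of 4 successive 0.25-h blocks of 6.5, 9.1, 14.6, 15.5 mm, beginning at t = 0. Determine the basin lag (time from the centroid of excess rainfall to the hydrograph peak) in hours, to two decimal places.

t_L ≈ 0.91 h

Centroid of excess rainfall: t_c = Σ P_i·t̄_i / ΣP_i = 0.5889 h (block centres at 0.125, 0.375, 0.625, 0.875 h).
Hydrograph peak occurs at t = 1.5 h, so basin lag t_L = 1.5 − 0.5889 = 0.91 h.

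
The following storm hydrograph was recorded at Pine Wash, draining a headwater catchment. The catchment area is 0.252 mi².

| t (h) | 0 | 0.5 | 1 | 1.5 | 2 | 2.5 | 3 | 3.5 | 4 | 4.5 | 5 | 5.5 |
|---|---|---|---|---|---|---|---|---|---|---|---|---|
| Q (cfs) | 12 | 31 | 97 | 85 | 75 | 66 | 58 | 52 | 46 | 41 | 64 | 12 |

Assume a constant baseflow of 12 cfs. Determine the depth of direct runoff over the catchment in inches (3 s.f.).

d ≈ 1.52 in

Direct runoff: 0.0, 19.0, 85.0, 73.0, 63.0, 54.0, 46.0, 40.0, 34.0, 29.0, 52.0, 0.0 cfs; ΣQ_DR = 495.0 cfs.
V = ΣQ_DR · Δt = 495.0 × 1800 s = 8.910 × 10^5 ft³.
Over A = 0.252 mi², depth = V / A = 1.52 in.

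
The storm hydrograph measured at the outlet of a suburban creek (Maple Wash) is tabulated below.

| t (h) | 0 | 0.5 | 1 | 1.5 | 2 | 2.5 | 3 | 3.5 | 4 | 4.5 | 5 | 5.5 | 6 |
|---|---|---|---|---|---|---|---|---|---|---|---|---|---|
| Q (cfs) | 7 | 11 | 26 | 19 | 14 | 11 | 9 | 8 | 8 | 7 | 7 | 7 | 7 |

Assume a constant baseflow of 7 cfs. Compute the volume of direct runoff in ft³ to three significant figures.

Direct-runoff ordinates (Q − Q_b): 0.0, 4.0, 19.0, 12.0, 7.0, 4.0, 2.0, 1.0, 1.0, 0.0, 0.0, 0.0, 0.0 cfs.
ΣQ_DR = 50.00 cfs.
With Δt = 0.5 h = 1800 s, V = ΣQ_DR · Δt = 50.00 × 1800 = 90000 ft³.

V ≈ 90000 ft³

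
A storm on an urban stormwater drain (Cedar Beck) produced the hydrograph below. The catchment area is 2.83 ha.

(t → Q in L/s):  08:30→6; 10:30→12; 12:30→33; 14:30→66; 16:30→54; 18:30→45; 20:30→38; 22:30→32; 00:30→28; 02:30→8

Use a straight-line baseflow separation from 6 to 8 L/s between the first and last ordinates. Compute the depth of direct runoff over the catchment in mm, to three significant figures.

d ≈ 64.1 mm

Direct runoff: 0.00, 5.78, 26.56, 59.33, 47.11, 37.89, 30.67, 24.44, 20.22, 0.00 L/s; ΣQ_DR = 252.0 L/s.
V = ΣQ_DR · Δt = 252.0 × 7200 s = 1.814 × 10^6 L.
Over A = 2.83 ha, depth = V / A = 64.1 mm.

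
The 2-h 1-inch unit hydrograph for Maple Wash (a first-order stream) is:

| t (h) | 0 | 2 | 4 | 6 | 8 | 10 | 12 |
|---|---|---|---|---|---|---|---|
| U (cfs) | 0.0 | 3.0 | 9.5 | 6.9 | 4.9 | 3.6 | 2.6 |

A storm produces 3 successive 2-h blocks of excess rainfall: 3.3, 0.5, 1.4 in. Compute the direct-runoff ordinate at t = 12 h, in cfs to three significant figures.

Q ≈ 17.2 cfs

By discrete convolution, Q_j = Σ (P_i / 1 in) · U_{j−i}.
At t = 12 h (j=6): Q = (3.3/1)·2.6 + (0.5/1)·3.6 + (1.4/1)·4.9 = 17.2 cfs.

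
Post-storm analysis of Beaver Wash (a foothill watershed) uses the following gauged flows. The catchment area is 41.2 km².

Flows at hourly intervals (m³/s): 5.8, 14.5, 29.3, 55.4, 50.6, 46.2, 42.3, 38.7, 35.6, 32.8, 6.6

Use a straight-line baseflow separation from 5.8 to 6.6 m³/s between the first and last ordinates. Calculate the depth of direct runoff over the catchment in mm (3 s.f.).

Direct runoff: 0.00, 8.62, 23.34, 49.36, 44.48, 40.00, 36.02, 32.34, 29.16, 26.28, 0.00 m³/s; ΣQ_DR = 289.6 m³/s.
V = ΣQ_DR · Δt = 289.6 × 3600 s = 1.043 × 10^6 m³.
Over A = 41.2 km², depth = V / A = 25.3 mm.

d ≈ 25.3 mm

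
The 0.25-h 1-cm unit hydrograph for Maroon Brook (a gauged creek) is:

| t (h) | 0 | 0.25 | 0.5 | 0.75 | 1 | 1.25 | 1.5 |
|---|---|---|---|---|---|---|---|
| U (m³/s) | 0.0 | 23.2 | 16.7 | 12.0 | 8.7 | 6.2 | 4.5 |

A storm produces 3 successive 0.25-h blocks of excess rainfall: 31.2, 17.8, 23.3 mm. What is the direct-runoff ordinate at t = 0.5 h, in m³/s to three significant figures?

By discrete convolution, Q_j = Σ (P_i / 10 mm) · U_{j−i}.
At t = 0.5 h (j=2): Q = (31.2/10)·16.7 + (17.8/10)·23.2 + (23.3/10)·0.0 = 93.4 m³/s.

Q ≈ 93.4 m³/s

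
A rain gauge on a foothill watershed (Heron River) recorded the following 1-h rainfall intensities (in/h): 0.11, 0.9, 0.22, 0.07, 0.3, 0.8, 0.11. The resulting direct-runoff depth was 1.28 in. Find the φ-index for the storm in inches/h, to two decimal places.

Only the 3 blocks with intensity above φ contribute runoff: 0.9, 0.3, 0.8 in/h.
Σ(I−φ)·Δt = d  ⇒  (0.9+0.3+0.8 − 3φ)·1 = 1.28
φ = (2.000 − 1.28/1) / 3 = 0.24 in/h.

φ ≈ 0.24 in/h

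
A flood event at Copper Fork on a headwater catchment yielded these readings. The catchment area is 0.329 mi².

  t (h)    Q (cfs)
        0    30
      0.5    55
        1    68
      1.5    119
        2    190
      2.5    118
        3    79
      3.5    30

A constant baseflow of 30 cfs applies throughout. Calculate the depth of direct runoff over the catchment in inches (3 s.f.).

d ≈ 1.06 in

Direct runoff: 0.0, 25.0, 38.0, 89.0, 160.0, 88.0, 49.0, 0.0 cfs; ΣQ_DR = 449.0 cfs.
V = ΣQ_DR · Δt = 449.0 × 1800 s = 8.082 × 10^5 ft³.
Over A = 0.329 mi², depth = V / A = 1.06 in.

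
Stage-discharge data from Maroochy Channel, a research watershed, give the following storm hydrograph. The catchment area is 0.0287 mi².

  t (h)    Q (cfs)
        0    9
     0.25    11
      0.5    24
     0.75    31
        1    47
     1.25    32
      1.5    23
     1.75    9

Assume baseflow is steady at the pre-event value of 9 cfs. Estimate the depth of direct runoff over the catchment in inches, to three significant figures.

Direct runoff: 0.0, 2.0, 15.0, 22.0, 38.0, 23.0, 14.0, 0.0 cfs; ΣQ_DR = 114.0 cfs.
V = ΣQ_DR · Δt = 114.0 × 900 s = 1.026 × 10^5 ft³.
Over A = 0.0287 mi², depth = V / A = 1.54 in.

d ≈ 1.54 in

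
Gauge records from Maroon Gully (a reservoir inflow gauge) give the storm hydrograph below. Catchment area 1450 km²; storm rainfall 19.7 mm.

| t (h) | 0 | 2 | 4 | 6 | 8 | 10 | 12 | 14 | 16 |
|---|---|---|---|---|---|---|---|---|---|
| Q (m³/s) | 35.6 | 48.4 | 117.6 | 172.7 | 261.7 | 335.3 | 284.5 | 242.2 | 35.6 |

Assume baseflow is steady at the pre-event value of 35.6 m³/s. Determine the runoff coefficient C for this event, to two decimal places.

ΣQ_DR = 1213 m³/s; V = ΣQ_DR·Δt = 8.735 × 10^6 m³.
Runoff depth d = V / A = 6.024 mm.
C = d / P = 6.024 / 19.7 = 0.31.

C ≈ 0.31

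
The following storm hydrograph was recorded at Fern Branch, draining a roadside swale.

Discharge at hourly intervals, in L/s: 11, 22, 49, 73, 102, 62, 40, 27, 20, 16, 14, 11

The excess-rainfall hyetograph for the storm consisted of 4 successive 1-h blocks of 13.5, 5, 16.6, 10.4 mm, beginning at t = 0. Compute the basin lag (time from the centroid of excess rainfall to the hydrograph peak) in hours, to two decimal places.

Centroid of excess rainfall: t_c = Σ P_i·t̄_i / ΣP_i = 2.0253 h (block centres at 0.5, 1.5, 2.5, 3.5 h).
Hydrograph peak occurs at t = 4 h, so basin lag t_L = 4 − 2.0253 = 1.97 h.

t_L ≈ 1.97 h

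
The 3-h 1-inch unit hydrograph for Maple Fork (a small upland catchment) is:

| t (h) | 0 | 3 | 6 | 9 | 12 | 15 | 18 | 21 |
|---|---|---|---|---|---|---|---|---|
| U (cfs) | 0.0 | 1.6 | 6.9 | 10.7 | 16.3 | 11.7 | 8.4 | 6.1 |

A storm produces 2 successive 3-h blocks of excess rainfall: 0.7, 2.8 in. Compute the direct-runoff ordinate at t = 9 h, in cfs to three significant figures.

Q ≈ 26.8 cfs

By discrete convolution, Q_j = Σ (P_i / 1 in) · U_{j−i}.
At t = 9 h (j=3): Q = (0.7/1)·10.7 + (2.8/1)·6.9 = 26.8 cfs.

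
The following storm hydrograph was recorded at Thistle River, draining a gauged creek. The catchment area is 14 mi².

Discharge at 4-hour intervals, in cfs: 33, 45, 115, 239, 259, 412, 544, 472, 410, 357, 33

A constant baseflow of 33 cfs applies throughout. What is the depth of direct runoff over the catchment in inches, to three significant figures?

Direct runoff: 0.0, 12.0, 82.0, 206.0, 226.0, 379.0, 511.0, 439.0, 377.0, 324.0, 0.0 cfs; ΣQ_DR = 2556 cfs.
V = ΣQ_DR · Δt = 2556 × 14400 s = 3.681 × 10^7 ft³.
Over A = 14 mi², depth = V / A = 1.13 in.

d ≈ 1.13 in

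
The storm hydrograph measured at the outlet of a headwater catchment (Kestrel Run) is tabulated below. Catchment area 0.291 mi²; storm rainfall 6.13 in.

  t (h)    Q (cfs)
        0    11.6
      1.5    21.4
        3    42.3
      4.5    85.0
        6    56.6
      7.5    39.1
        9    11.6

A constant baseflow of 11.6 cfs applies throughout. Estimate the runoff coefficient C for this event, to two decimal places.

C ≈ 0.24

ΣQ_DR = 186.4 cfs; V = ΣQ_DR·Δt = 1.007 × 10^6 ft³.
Runoff depth d = V / A = 1.489 in.
C = d / P = 1.489 / 6.13 = 0.24.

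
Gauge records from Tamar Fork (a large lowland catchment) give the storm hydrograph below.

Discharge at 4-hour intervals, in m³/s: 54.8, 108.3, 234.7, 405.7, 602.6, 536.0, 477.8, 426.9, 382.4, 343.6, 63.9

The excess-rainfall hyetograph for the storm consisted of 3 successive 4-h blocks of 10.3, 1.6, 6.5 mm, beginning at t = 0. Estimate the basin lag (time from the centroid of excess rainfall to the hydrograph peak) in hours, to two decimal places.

Centroid of excess rainfall: t_c = Σ P_i·t̄_i / ΣP_i = 5.1739 h (block centres at 2, 6, 10 h).
Hydrograph peak occurs at t = 16 h, so basin lag t_L = 16 − 5.1739 = 10.83 h.

t_L ≈ 10.83 h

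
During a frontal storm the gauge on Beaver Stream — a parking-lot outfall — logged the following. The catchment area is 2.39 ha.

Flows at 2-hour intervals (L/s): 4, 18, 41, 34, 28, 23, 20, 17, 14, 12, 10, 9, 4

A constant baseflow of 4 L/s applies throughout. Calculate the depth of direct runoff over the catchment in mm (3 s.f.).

d ≈ 54.8 mm

Direct runoff: 0.0, 14.0, 37.0, 30.0, 24.0, 19.0, 16.0, 13.0, 10.0, 8.0, 6.0, 5.0, 0.0 L/s; ΣQ_DR = 182.0 L/s.
V = ΣQ_DR · Δt = 182.0 × 7200 s = 1.310 × 10^6 L.
Over A = 2.39 ha, depth = V / A = 54.8 mm.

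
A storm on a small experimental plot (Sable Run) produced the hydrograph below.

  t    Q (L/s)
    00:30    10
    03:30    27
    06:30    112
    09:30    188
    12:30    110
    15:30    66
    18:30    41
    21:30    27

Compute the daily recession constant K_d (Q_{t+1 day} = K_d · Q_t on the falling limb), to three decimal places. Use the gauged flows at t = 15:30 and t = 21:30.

Between t = 15:30 and t = 21:30 the flow falls from 66 to 27 L/s over 2×3 h = 6 h.
Per-interval ratio K = (27/66)^(1/2) = 0.6396; K_d = K^(24/3) = 0.028.

K_d ≈ 0.028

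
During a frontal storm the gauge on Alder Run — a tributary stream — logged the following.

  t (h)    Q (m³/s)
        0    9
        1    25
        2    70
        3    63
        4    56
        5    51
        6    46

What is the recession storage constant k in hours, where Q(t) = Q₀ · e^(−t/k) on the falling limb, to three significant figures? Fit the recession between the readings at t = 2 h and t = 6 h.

On the falling limb, Q drops from 70 to 46 m³/s between t = 2 h and t = 6 h (Δt = 4 h).
k = −Δt / ln(Q₂/Q₁) = −4 / ln(46/70) = 9.53 h.

k ≈ 9.53 h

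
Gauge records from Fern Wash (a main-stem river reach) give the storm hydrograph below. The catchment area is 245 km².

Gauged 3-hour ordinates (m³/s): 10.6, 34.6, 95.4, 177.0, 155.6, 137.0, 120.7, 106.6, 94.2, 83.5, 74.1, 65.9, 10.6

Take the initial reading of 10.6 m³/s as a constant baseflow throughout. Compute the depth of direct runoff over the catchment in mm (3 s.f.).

d ≈ 45.3 mm

Direct runoff: 0.0, 24.0, 84.8, 166.4, 145.0, 126.4, 110.1, 96.0, 83.6, 72.9, 63.5, 55.3, 0.0 m³/s; ΣQ_DR = 1028 m³/s.
V = ΣQ_DR · Δt = 1028 × 10800 s = 1.110 × 10^7 m³.
Over A = 245 km², depth = V / A = 45.3 mm.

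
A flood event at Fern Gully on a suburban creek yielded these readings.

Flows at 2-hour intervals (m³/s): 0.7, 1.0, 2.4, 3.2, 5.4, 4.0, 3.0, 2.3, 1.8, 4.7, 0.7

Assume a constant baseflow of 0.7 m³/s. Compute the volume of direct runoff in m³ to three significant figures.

Direct-runoff ordinates (Q − Q_b): 0.0, 0.3, 1.7, 2.5, 4.7, 3.3, 2.3, 1.6, 1.1, 4.0, 0.0 m³/s.
ΣQ_DR = 21.50 m³/s.
With Δt = 2 h = 7200 s, V = ΣQ_DR · Δt = 21.50 × 7200 = 1.55 × 10^5 m³.

V ≈ 1.55 × 10^5 m³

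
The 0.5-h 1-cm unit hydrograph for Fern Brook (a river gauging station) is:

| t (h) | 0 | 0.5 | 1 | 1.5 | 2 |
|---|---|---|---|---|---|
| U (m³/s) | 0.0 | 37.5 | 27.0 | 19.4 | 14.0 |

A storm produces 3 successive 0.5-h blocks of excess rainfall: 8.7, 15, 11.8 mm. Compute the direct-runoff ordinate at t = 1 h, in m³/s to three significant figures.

By discrete convolution, Q_j = Σ (P_i / 10 mm) · U_{j−i}.
At t = 1 h (j=2): Q = (8.7/10)·27.0 + (15/10)·37.5 + (11.8/10)·0.0 = 79.7 m³/s.

Q ≈ 79.7 m³/s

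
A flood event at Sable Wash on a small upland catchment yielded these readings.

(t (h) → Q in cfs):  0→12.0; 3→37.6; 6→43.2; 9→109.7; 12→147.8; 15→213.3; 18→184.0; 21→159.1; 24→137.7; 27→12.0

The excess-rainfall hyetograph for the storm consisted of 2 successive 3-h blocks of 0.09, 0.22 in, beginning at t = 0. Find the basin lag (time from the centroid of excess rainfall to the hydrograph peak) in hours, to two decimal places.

Centroid of excess rainfall: t_c = Σ P_i·t̄_i / ΣP_i = 3.6290 h (block centres at 1.5, 4.5 h).
Hydrograph peak occurs at t = 15 h, so basin lag t_L = 15 − 3.6290 = 11.37 h.

t_L ≈ 11.37 h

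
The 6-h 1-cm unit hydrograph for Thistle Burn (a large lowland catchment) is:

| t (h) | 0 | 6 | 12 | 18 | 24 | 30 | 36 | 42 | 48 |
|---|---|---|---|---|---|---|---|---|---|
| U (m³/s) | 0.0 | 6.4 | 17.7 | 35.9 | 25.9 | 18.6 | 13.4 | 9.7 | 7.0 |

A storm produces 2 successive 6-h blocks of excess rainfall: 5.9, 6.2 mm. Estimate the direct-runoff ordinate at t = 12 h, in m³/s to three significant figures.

By discrete convolution, Q_j = Σ (P_i / 10 mm) · U_{j−i}.
At t = 12 h (j=2): Q = (5.9/10)·17.7 + (6.2/10)·6.4 = 14.4 m³/s.

Q ≈ 14.4 m³/s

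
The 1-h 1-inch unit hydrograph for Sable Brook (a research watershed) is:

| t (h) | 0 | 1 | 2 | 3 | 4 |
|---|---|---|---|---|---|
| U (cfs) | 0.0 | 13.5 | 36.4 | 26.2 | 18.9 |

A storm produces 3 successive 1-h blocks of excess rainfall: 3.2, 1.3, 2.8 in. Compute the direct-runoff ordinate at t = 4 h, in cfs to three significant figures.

Q ≈ 196 cfs

By discrete convolution, Q_j = Σ (P_i / 1 in) · U_{j−i}.
At t = 4 h (j=4): Q = (3.2/1)·18.9 + (1.3/1)·26.2 + (2.8/1)·36.4 = 196 cfs.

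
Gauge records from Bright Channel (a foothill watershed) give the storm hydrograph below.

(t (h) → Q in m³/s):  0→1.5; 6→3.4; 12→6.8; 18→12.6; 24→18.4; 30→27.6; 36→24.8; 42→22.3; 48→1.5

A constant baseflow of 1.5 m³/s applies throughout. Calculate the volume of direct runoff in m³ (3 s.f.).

V ≈ 2.28 × 10^6 m³

Direct-runoff ordinates (Q − Q_b): 0.0, 1.9, 5.3, 11.1, 16.9, 26.1, 23.3, 20.8, 0.0 m³/s.
ΣQ_DR = 105.4 m³/s.
With Δt = 6 h = 21600 s, V = ΣQ_DR · Δt = 105.4 × 21600 = 2.28 × 10^6 m³.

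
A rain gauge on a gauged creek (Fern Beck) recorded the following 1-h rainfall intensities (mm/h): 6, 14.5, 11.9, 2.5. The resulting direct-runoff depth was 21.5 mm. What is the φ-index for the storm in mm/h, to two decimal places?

φ ≈ 3.63 mm/h

Only the 3 blocks with intensity above φ contribute runoff: 6, 14.5, 11.9 mm/h.
Σ(I−φ)·Δt = d  ⇒  (6+14.5+11.9 − 3φ)·1 = 21.5
φ = (32.40 − 21.5/1) / 3 = 3.63 mm/h.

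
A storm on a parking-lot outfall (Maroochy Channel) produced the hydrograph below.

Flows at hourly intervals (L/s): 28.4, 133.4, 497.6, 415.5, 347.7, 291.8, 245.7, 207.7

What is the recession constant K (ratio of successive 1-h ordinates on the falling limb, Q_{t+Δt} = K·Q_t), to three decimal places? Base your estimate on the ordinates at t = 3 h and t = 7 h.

K ≈ 0.841

Using the recession-limb readings at t = 3 h and t = 7 h: Q falls from 415.5 to 207.7 L/s over 4 intervals.
K = (Q₂/Q₁)^(1/4) = (207.7/415.5)^(1/4) = 0.841.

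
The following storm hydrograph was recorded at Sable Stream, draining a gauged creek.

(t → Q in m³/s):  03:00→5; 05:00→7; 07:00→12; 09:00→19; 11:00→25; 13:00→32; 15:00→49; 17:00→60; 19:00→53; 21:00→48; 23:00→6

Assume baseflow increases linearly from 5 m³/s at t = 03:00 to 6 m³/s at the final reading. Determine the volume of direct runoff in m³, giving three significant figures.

V ≈ 1.84 × 10^6 m³

Direct-runoff ordinates (Q − Q_b): 0.00, 1.90, 6.80, 13.70, 19.60, 26.50, 43.40, 54.30, 47.20, 42.10, 0.00 m³/s.
ΣQ_DR = 255.5 m³/s.
With Δt = 2 h = 7200 s, V = ΣQ_DR · Δt = 255.5 × 7200 = 1.84 × 10^6 m³.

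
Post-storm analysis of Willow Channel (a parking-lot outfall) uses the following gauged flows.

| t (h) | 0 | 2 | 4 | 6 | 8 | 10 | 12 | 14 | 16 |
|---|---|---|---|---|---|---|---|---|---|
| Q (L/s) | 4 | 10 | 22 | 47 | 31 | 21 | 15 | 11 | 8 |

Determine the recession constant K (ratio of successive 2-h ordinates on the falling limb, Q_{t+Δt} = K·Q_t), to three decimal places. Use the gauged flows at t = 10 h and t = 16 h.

Using the recession-limb readings at t = 10 h and t = 16 h: Q falls from 21 to 8 L/s over 3 intervals.
K = (Q₂/Q₁)^(1/3) = (8/21)^(1/3) = 0.725.

K ≈ 0.725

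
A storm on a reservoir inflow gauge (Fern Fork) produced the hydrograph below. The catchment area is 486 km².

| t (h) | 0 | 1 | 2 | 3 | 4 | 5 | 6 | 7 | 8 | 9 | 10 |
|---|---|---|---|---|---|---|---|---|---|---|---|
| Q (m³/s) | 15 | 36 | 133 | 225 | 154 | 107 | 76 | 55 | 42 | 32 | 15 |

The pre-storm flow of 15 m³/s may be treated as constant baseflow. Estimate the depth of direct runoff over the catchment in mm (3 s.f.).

Direct runoff: 0.0, 21.0, 118.0, 210.0, 139.0, 92.0, 61.0, 40.0, 27.0, 17.0, 0.0 m³/s; ΣQ_DR = 725.0 m³/s.
V = ΣQ_DR · Δt = 725.0 × 3600 s = 2.610 × 10^6 m³.
Over A = 486 km², depth = V / A = 5.37 mm.

d ≈ 5.37 mm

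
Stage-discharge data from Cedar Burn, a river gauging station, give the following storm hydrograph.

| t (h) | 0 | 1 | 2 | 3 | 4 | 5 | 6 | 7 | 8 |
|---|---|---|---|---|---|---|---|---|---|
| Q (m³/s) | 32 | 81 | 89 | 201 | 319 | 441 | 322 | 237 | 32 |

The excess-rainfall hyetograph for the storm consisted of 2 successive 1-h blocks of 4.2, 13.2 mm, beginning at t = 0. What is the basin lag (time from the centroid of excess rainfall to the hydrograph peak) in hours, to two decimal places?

Centroid of excess rainfall: t_c = Σ P_i·t̄_i / ΣP_i = 1.2586 h (block centres at 0.5, 1.5 h).
Hydrograph peak occurs at t = 5 h, so basin lag t_L = 5 − 1.2586 = 3.74 h.

t_L ≈ 3.74 h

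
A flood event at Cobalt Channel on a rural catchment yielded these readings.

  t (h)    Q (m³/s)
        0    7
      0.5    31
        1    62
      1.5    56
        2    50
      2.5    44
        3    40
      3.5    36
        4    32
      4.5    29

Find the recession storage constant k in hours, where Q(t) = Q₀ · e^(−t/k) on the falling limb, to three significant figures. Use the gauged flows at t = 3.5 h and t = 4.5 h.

On the falling limb, Q drops from 36 to 29 m³/s between t = 3.5 h and t = 4.5 h (Δt = 1 h).
k = −Δt / ln(Q₂/Q₁) = −1 / ln(29/36) = 4.62 h.

k ≈ 4.62 h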